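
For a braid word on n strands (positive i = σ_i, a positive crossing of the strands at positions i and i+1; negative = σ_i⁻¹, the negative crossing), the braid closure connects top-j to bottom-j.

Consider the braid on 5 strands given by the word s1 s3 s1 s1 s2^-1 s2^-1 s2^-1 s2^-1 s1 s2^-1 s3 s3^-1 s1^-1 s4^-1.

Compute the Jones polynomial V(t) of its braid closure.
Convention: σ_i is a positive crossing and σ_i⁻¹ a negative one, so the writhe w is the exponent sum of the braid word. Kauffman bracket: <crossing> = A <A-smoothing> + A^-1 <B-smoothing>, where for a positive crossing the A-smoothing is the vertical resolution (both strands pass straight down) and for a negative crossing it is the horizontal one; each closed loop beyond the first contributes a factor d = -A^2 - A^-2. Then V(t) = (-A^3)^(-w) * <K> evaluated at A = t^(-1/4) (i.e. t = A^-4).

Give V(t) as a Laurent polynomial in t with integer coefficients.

-t^2 + 2*t - 2 + 4*t^-1 - 4*t^-2 + 4*t^-3 - 3*t^-4 + 2*t^-5 - t^-6

Derivation:
The presented braid s1 s3 s1 s1 s2^-1 s2^-1 s2^-1 s2^-1 s1 s2^-1 s3 s3^-1 s1^-1 s4^-1 on 5 strands reduces by inverse Markov moves (closure unchanged at each step):
  Destabilize: the word has the form β·s4^-1 where s4^-1 occurs only as the final letter (β ∈ B_4); drop it and the last strand → 4 strands.
  Deconjugate: the word is γ·β·γ⁻¹ with γ = s1 s3 (prefix) and γ⁻¹ = s3^-1 s1^-1 (suffix); strip both.
  Destabilize: the word has the form β·s3 where s3 occurs only as the final letter (β ∈ B_3); drop it and the last strand → 3 strands.
Reduced to β = s1 s1 s2^-1 s2^-1 s2^-1 s2^-1 s1 s2^-1 on 3 strands, 8 crossings.
Compute on β:
Braid: s1 s1 s2^-1 s2^-1 s2^-1 s2^-1 s1 s2^-1 on 3 strands, 8 crossings.
Writhe w = (#positive) - (#negative) = 3 - 5 = -2.
State-sum expansion of <K>. There are 2^8 = 256 states.
Smooth each crossing (0=||, 1=⌣⌢); contribution A^(Σ sign_k(1-2s_k)) * d^(L-1).
Tabulate the states by total A-exponent and number of loops L (A-exp: L × count):
  A^8: L=6 ×1
  A^6: L=5 ×8
  A^4: L=4 ×27, L=6 ×1
  A^2: L=3 ×48, L=5 ×8
  A^0: L=2 ×47, L=4 ×22, L=6 ×1
  A^-2: L=1 ×23, L=3 ×29, L=5 ×4
  A^-4: L=2 ×22, L=4 ×6
  A^-6: L=3 ×8
  A^-8: L=4 ×1
Each group contributes A^e * Σ count * d^(L-1):
Powers of d = -A^2 - A^-2: d^2 = A^4 + 2 + A^-4; d^3 = -A^6 - 3*A^2 - 3*A^-2 - A^-6; d^4 = A^8 + 4*A^4 + 6 + 4*A^-4 + A^-8; d^5 = -A^10 - 5*A^6 - 10*A^2 - 10*A^-2 - 5*A^-6 - A^-10.
  A^8 * (d^5) = -A^18 - 5*A^14 - 10*A^10 - 10*A^6 - 5*A^2 - A^-2
  A^6 * (8*d^4) = 8*A^14 + 32*A^10 + 48*A^6 + 32*A^2 + 8*A^-2
  A^4 * (27*d^3 + d^5) = -A^14 - 32*A^10 - 91*A^6 - 91*A^2 - 32*A^-2 - A^-6
  A^2 * (48*d^2 + 8*d^4) = 8*A^10 + 80*A^6 + 144*A^2 + 80*A^-2 + 8*A^-6
  A^0 * (47*d + 22*d^3 + d^5) = -A^10 - 27*A^6 - 123*A^2 - 123*A^-2 - 27*A^-6 - A^-10
  A^-2 * (23 + 29*d^2 + 4*d^4) = 4*A^6 + 45*A^2 + 105*A^-2 + 45*A^-6 + 4*A^-10
  A^-4 * (22*d + 6*d^3) = -6*A^2 - 40*A^-2 - 40*A^-6 - 6*A^-10
  A^-6 * (8*d^2) = 8*A^-2 + 16*A^-6 + 8*A^-10
  A^-8 * (d^3) = -A^-2 - 3*A^-6 - 3*A^-10 - A^-14
Summing the groups: <K> = -A^18 + 2*A^14 - 3*A^10 + 4*A^6 - 4*A^2 + 4*A^-2 - 2*A^-6 + 2*A^-10 - A^-14
Normalise by the writhe: (-A^3)^(-w) = (-A^3)^(2) = A^6, so f(A) = A^6 * <K> = -A^24 + 2*A^20 - 3*A^16 + 4*A^12 - 4*A^8 + 4*A^4 - 2 + 2*A^-4 - A^-8.
Substitute A = t^(-1/4), i.e. A^e → t^(-e/4): V(t) = -t^2 + 2*t - 2 + 4*t^-1 - 4*t^-2 + 4*t^-3 - 3*t^-4 + 2*t^-5 - t^-6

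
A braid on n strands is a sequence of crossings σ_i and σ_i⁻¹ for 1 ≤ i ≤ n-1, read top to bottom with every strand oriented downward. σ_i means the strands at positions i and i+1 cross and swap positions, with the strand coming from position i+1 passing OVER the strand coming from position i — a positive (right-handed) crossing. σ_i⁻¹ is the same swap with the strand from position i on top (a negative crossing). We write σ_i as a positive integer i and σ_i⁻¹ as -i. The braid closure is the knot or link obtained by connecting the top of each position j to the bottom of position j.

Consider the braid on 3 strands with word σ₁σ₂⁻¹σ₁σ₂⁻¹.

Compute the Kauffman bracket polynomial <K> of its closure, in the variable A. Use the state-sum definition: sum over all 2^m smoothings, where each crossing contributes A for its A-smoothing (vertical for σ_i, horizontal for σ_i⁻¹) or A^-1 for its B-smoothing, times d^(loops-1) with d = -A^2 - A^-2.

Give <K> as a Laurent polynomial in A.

Braid: s1 s2^-1 s1 s2^-1 on 3 strands, 4 crossings.
Writhe w = (#positive) - (#negative) = 2 - 2 = 0.
Computing the Kauffman bracket via state sum. There are 2^4 = 16 states.
Each crossing splits two ways (0=vertical, 1=horizontal). The state's weight is A^(#A-smoothings - #B-smoothings) * d^(loops - 1).
  state 0000: A-exp=+0, loops=3, term = A^0 * d^2
  state 0001: A-exp=+2, loops=2, term = A^2 * d^1
  state 0010: A-exp=-2, loops=2, term = A^-2 * d^1
  state 0011: A-exp=+0, loops=1, term = A^0 * d^0
  state 0100: A-exp=+2, loops=2, term = A^2 * d^1
  state 0101: A-exp=+4, loops=3, term = A^4 * d^2
  state 0110: A-exp=+0, loops=1, term = A^0 * d^0
  state 0111: A-exp=+2, loops=2, term = A^2 * d^1
  state 1000: A-exp=-2, loops=2, term = A^-2 * d^1
  state 1001: A-exp=+0, loops=1, term = A^0 * d^0
  state 1010: A-exp=-4, loops=3, term = A^-4 * d^2
  state 1011: A-exp=-2, loops=2, term = A^-2 * d^1
  state 1100: A-exp=+0, loops=1, term = A^0 * d^0
  state 1101: A-exp=+2, loops=2, term = A^2 * d^1
  state 1110: A-exp=-2, loops=2, term = A^-2 * d^1
  state 1111: A-exp=+0, loops=1, term = A^0 * d^0
Collect the terms by A-exponent (count of states per loop number):
Powers of d = -A^2 - A^-2: d^2 = A^4 + 2 + A^-4.
  A^4 * (d^2) = A^8 + 2*A^4 + 1
  A^2 * (4*d) = -4*A^4 - 4
  A^0 * (5 + d^2) = A^4 + 7 + A^-4
  A^-2 * (4*d) = -4 - 4*A^-4
  A^-4 * (d^2) = 1 + 2*A^-4 + A^-8
Summing the groups: <K> = A^8 - A^4 + 1 - A^-4 + A^-8

Answer: A^8 - A^4 + 1 - A^-4 + A^-8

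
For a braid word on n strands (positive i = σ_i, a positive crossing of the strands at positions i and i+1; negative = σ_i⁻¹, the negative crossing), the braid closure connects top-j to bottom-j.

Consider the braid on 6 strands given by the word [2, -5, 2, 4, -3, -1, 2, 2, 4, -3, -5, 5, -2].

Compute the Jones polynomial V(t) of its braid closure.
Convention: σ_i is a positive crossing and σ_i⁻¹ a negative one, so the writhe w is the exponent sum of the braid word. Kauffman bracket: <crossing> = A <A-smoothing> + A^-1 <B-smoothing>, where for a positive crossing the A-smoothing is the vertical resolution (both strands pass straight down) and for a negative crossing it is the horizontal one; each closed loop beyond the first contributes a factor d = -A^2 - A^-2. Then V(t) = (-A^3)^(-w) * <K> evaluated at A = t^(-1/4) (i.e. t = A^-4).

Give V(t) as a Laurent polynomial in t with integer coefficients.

The presented braid s2 s5^-1 s2 s4 s3^-1 s1^-1 s2 s2 s4 s3^-1 s5^-1 s5 s2^-1 on 6 strands reduces by inverse Markov moves (closure unchanged at each step):
  Deconjugate: the word is γ·β·γ⁻¹ with γ = s2 s5^-1 (prefix) and γ⁻¹ = s5 s2^-1 (suffix); strip both.
  Destabilize: the word has the form β·s5^-1 where s5^-1 occurs only as the final letter (β ∈ B_5); drop it and the last strand → 5 strands.
Reduced to β = s2 s4 s3^-1 s1^-1 s2 s2 s4 s3^-1 on 5 strands, 8 crossings.
Compute on β:
Braid: s2 s4 s3^-1 s1^-1 s2 s2 s4 s3^-1 on 5 strands, 8 crossings.
Writhe w = (#positive) - (#negative) = 5 - 3 = 2.
Computing the Kauffman bracket via state sum. There are 2^8 = 256 states.
Smooth each crossing (0=||, 1=⌣⌢); contribution A^(Σ sign_k(1-2s_k)) * d^(L-1).
Tabulate the states by total A-exponent and number of loops L (A-exp: L × count):
  A^8: L=4 ×1
  A^6: L=3 ×7, L=5 ×1
  A^4: L=2 ×19, L=4 ×9
  A^2: L=1 ×19, L=3 ×35, L=5 ×2
  A^0: L=2 ×48, L=4 ×22
  A^-2: L=3 ×49, L=5 ×7
  A^-4: L=4 ×27, L=6 ×1
  A^-6: L=5 ×8
  A^-8: L=6 ×1
Each group contributes A^e * Σ count * d^(L-1):
Powers of d = -A^2 - A^-2: d^2 = A^4 + 2 + A^-4; d^3 = -A^6 - 3*A^2 - 3*A^-2 - A^-6; d^4 = A^8 + 4*A^4 + 6 + 4*A^-4 + A^-8; d^5 = -A^10 - 5*A^6 - 10*A^2 - 10*A^-2 - 5*A^-6 - A^-10.
  A^8 * (d^3) = -A^14 - 3*A^10 - 3*A^6 - A^2
  A^6 * (7*d^2 + d^4) = A^14 + 11*A^10 + 20*A^6 + 11*A^2 + A^-2
  A^4 * (19*d + 9*d^3) = -9*A^10 - 46*A^6 - 46*A^2 - 9*A^-2
  A^2 * (19 + 35*d^2 + 2*d^4) = 2*A^10 + 43*A^6 + 101*A^2 + 43*A^-2 + 2*A^-6
  A^0 * (48*d + 22*d^3) = -22*A^6 - 114*A^2 - 114*A^-2 - 22*A^-6
  A^-2 * (49*d^2 + 7*d^4) = 7*A^6 + 77*A^2 + 140*A^-2 + 77*A^-6 + 7*A^-10
  A^-4 * (27*d^3 + d^5) = -A^6 - 32*A^2 - 91*A^-2 - 91*A^-6 - 32*A^-10 - A^-14
  A^-6 * (8*d^4) = 8*A^2 + 32*A^-2 + 48*A^-6 + 32*A^-10 + 8*A^-14
  A^-8 * (d^5) = -A^2 - 5*A^-2 - 10*A^-6 - 10*A^-10 - 5*A^-14 - A^-18
Summing the groups: <K> = A^10 - 2*A^6 + 3*A^2 - 3*A^-2 + 4*A^-6 - 3*A^-10 + 2*A^-14 - A^-18
Normalise by the writhe: (-A^3)^(-w) = (-A^3)^(-2) = A^-6, so f(A) = A^-6 * <K> = A^4 - 2 + 3*A^-4 - 3*A^-8 + 4*A^-12 - 3*A^-16 + 2*A^-20 - A^-24.
Substitute A = t^(-1/4), i.e. A^e → t^(-e/4): V(t) = -t^6 + 2*t^5 - 3*t^4 + 4*t^3 - 3*t^2 + 3*t - 2 + t^-1

Answer: -t^6 + 2*t^5 - 3*t^4 + 4*t^3 - 3*t^2 + 3*t - 2 + t^-1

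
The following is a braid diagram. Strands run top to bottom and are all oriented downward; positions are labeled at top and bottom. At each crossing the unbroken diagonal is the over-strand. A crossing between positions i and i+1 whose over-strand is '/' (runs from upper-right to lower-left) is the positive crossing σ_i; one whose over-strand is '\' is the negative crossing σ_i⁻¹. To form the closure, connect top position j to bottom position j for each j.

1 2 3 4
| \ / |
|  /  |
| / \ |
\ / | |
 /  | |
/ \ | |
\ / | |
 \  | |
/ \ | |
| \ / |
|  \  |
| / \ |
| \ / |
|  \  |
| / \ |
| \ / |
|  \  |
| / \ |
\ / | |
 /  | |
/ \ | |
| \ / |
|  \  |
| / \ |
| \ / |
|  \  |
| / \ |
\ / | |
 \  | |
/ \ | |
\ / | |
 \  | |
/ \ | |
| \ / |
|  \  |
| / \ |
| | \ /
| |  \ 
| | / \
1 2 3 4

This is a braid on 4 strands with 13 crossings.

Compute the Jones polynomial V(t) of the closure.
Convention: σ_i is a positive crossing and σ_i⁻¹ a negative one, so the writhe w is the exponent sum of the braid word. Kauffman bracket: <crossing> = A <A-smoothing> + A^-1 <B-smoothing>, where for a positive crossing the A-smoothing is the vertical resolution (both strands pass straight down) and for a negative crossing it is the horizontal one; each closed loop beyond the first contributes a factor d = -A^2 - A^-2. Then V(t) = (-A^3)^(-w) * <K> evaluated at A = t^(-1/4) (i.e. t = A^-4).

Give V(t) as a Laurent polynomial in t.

Reading the diagram top to bottom ('/'-over between positions i,i+1 = s_i, '\'-over = s_i^-1): braid word = s2 s1 s1^-1 s2^-1 s2^-1 s2^-1 s1 s2^-1 s2^-1 s1^-1 s1^-1 s2^-1 s3^-1.
The presented braid s2 s1 s1^-1 s2^-1 s2^-1 s2^-1 s1 s2^-1 s2^-1 s1^-1 s1^-1 s2^-1 s3^-1 on 4 strands reduces by inverse Markov moves (closure unchanged at each step):
  Destabilize: the word has the form β·s3^-1 where s3^-1 occurs only as the final letter (β ∈ B_3); drop it and the last strand → 3 strands.
  Deconjugate: the word is γ·β·γ⁻¹ with γ = s2 s1 (prefix) and γ⁻¹ = s1^-1 s2^-1 (suffix); strip both.
Reduced to β = s1^-1 s2^-1 s2^-1 s2^-1 s1 s2^-1 s2^-1 s1^-1 on 3 strands, 8 crossings.
Compute on β:
Braid: s1^-1 s2^-1 s2^-1 s2^-1 s1 s2^-1 s2^-1 s1^-1 on 3 strands, 8 crossings.
Writhe w = (#positive) - (#negative) = 1 - 7 = -6.
Enumerate smoothing states for the bracket polynomial. There are 2^8 = 256 states.
Smooth each crossing (0=||, 1=⌣⌢); contribution A^(Σ sign_k(1-2s_k)) * d^(L-1).
Tabulate the states by total A-exponent and number of loops L (A-exp: L × count):
  A^8: L=6 ×1
  A^6: L=5 ×8
  A^4: L=4 ×27, L=6 ×1
  A^2: L=3 ×49, L=5 ×7
  A^0: L=2 ×49, L=4 ×21
  A^-2: L=1 ×22, L=3 ×34
  A^-4: L=2 ×27, L=4 ×1
  A^-6: L=1 ×5, L=3 ×3
  A^-8: L=2 ×1
Each group contributes A^e * Σ count * d^(L-1):
Powers of d = -A^2 - A^-2: d^2 = A^4 + 2 + A^-4; d^3 = -A^6 - 3*A^2 - 3*A^-2 - A^-6; d^4 = A^8 + 4*A^4 + 6 + 4*A^-4 + A^-8; d^5 = -A^10 - 5*A^6 - 10*A^2 - 10*A^-2 - 5*A^-6 - A^-10.
  A^8 * (d^5) = -A^18 - 5*A^14 - 10*A^10 - 10*A^6 - 5*A^2 - A^-2
  A^6 * (8*d^4) = 8*A^14 + 32*A^10 + 48*A^6 + 32*A^2 + 8*A^-2
  A^4 * (27*d^3 + d^5) = -A^14 - 32*A^10 - 91*A^6 - 91*A^2 - 32*A^-2 - A^-6
  A^2 * (49*d^2 + 7*d^4) = 7*A^10 + 77*A^6 + 140*A^2 + 77*A^-2 + 7*A^-6
  A^0 * (49*d + 21*d^3) = -21*A^6 - 112*A^2 - 112*A^-2 - 21*A^-6
  A^-2 * (22 + 34*d^2) = 34*A^2 + 90*A^-2 + 34*A^-6
  A^-4 * (27*d + d^3) = -A^2 - 30*A^-2 - 30*A^-6 - A^-10
  A^-6 * (5 + 3*d^2) = 3*A^-2 + 11*A^-6 + 3*A^-10
  A^-8 * (d) = -A^-6 - A^-10
Summing the groups: <K> = -A^18 + 2*A^14 - 3*A^10 + 3*A^6 - 3*A^2 + 3*A^-2 - A^-6 + A^-10
Normalise by the writhe: (-A^3)^(-w) = (-A^3)^(6) = A^18, so f(A) = A^18 * <K> = -A^36 + 2*A^32 - 3*A^28 + 3*A^24 - 3*A^20 + 3*A^16 - A^12 + A^8.
Substitute A = t^(-1/4), i.e. A^e → t^(-e/4): V(t) = t^-2 - t^-3 + 3*t^-4 - 3*t^-5 + 3*t^-6 - 3*t^-7 + 2*t^-8 - t^-9

Answer: t^-2 - t^-3 + 3*t^-4 - 3*t^-5 + 3*t^-6 - 3*t^-7 + 2*t^-8 - t^-9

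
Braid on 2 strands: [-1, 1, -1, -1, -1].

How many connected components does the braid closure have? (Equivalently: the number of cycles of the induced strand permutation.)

Track the strand permutation on 2 strands, starting from identity.
  step 1: s1^-1 swaps positions 1,2 -> [2 1]
  step 2: s1 swaps positions 1,2 -> [1 2]
  step 3: s1^-1 swaps positions 1,2 -> [2 1]
  step 4: s1^-1 swaps positions 1,2 -> [1 2]
  step 5: s1^-1 swaps positions 1,2 -> [2 1]
Final permutation (position -> original strand): [2 1]
Closure components = cycle count of this permutation = 1.

Answer: 1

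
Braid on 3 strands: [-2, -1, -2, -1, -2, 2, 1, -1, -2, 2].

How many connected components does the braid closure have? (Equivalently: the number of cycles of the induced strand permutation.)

1

Derivation:
Track the strand permutation on 3 strands, starting from identity.
  step 1: s2^-1 swaps positions 2,3 -> [1 3 2]
  step 2: s1^-1 swaps positions 1,2 -> [3 1 2]
  step 3: s2^-1 swaps positions 2,3 -> [3 2 1]
  step 4: s1^-1 swaps positions 1,2 -> [2 3 1]
  step 5: s2^-1 swaps positions 2,3 -> [2 1 3]
  step 6: s2 swaps positions 2,3 -> [2 3 1]
  step 7: s1 swaps positions 1,2 -> [3 2 1]
  step 8: s1^-1 swaps positions 1,2 -> [2 3 1]
  step 9: s2^-1 swaps positions 2,3 -> [2 1 3]
  step 10: s2 swaps positions 2,3 -> [2 3 1]
Final permutation (position -> original strand): [2 3 1]
Closure components = cycle count of this permutation = 1.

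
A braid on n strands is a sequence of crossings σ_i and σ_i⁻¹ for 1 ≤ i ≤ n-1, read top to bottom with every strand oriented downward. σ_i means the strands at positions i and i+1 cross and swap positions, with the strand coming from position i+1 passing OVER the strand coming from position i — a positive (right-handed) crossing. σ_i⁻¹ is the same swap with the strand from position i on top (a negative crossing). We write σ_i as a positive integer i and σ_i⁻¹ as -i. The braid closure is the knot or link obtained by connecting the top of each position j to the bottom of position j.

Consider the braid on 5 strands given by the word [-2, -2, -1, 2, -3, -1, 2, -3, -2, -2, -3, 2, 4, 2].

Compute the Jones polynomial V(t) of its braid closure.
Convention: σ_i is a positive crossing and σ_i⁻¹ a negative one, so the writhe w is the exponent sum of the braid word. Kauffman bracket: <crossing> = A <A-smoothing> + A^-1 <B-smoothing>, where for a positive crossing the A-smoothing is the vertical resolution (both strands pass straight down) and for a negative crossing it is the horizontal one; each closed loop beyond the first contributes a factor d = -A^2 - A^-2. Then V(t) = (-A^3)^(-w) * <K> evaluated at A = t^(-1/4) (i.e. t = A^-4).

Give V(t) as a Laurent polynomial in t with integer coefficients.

2*t^-1 - 3*t^-2 + 4*t^-3 - 4*t^-4 + 4*t^-5 - 3*t^-6 + 2*t^-7 - t^-8

Derivation:
The presented braid s2^-1 s2^-1 s1^-1 s2 s3^-1 s1^-1 s2 s3^-1 s2^-1 s2^-1 s3^-1 s2 s4 s2 on 5 strands reduces by inverse Markov moves (closure unchanged at each step):
  Deconjugate: the word is γ·β·γ⁻¹ with γ = s2^-1 (prefix) and γ⁻¹ = s2 (suffix); strip both.
  Destabilize: the word has the form β·s4 where s4 occurs only as the final letter (β ∈ B_4); drop it and the last strand → 4 strands.
  Deconjugate: the word is γ·β·γ⁻¹ with γ = s2^-1 (prefix) and γ⁻¹ = s2 (suffix); strip both.
Reduced to β = s1^-1 s2 s3^-1 s1^-1 s2 s3^-1 s2^-1 s2^-1 s3^-1 on 4 strands, 9 crossings.
Compute on β:
Braid: s1^-1 s2 s3^-1 s1^-1 s2 s3^-1 s2^-1 s2^-1 s3^-1 on 4 strands, 9 crossings.
Writhe w = (#positive) - (#negative) = 2 - 7 = -5.
State-sum expansion of <K>. There are 2^9 = 512 states.
For each crossing: s=0 is the vertical smoothing, s=1 horizontal. Crossing k contributes A^(sign_k * (1 - 2*s_k)); loop factor d = -A^2 - A^-2.
Tabulate the states by total A-exponent and number of loops L (A-exp: L × count):
  A^9: L=5 ×1
  A^7: L=4 ×9
  A^5: L=3 ×33, L=5 ×3
  A^3: L=2 ×59, L=4 ×25
  A^1: L=1 ×42, L=3 ×80, L=5 ×4
  A^-1: L=2 ×93, L=4 ×33
  A^-3: L=1 ×19, L=3 ×58, L=5 ×7
  A^-5: L=2 ×19, L=4 ×16, L=6 ×1
  A^-7: L=3 ×7, L=5 ×2
  A^-9: L=4 ×1
Each group contributes A^e * Σ count * d^(L-1):
Powers of d = -A^2 - A^-2: d^2 = A^4 + 2 + A^-4; d^3 = -A^6 - 3*A^2 - 3*A^-2 - A^-6; d^4 = A^8 + 4*A^4 + 6 + 4*A^-4 + A^-8; d^5 = -A^10 - 5*A^6 - 10*A^2 - 10*A^-2 - 5*A^-6 - A^-10.
  A^9 * (d^4) = A^17 + 4*A^13 + 6*A^9 + 4*A^5 + A
  A^7 * (9*d^3) = -9*A^13 - 27*A^9 - 27*A^5 - 9*A
  A^5 * (33*d^2 + 3*d^4) = 3*A^13 + 45*A^9 + 84*A^5 + 45*A + 3*A^-3
  A^3 * (59*d + 25*d^3) = -25*A^9 - 134*A^5 - 134*A - 25*A^-3
  A^1 * (42 + 80*d^2 + 4*d^4) = 4*A^9 + 96*A^5 + 226*A + 96*A^-3 + 4*A^-7
  A^-1 * (93*d + 33*d^3) = -33*A^5 - 192*A - 192*A^-3 - 33*A^-7
  A^-3 * (19 + 58*d^2 + 7*d^4) = 7*A^5 + 86*A + 177*A^-3 + 86*A^-7 + 7*A^-11
  A^-5 * (19*d + 16*d^3 + d^5) = -A^5 - 21*A - 77*A^-3 - 77*A^-7 - 21*A^-11 - A^-15
  A^-7 * (7*d^2 + 2*d^4) = 2*A + 15*A^-3 + 26*A^-7 + 15*A^-11 + 2*A^-15
  A^-9 * (d^3) = -A^-3 - 3*A^-7 - 3*A^-11 - A^-15
Summing the groups: <K> = A^17 - 2*A^13 + 3*A^9 - 4*A^5 + 4*A - 4*A^-3 + 3*A^-7 - 2*A^-11
Normalise by the writhe: (-A^3)^(-w) = (-A^3)^(5) = -A^15, so f(A) = -A^15 * <K> = -A^32 + 2*A^28 - 3*A^24 + 4*A^20 - 4*A^16 + 4*A^12 - 3*A^8 + 2*A^4.
Substitute A = t^(-1/4), i.e. A^e → t^(-e/4): V(t) = 2*t^-1 - 3*t^-2 + 4*t^-3 - 4*t^-4 + 4*t^-5 - 3*t^-6 + 2*t^-7 - t^-8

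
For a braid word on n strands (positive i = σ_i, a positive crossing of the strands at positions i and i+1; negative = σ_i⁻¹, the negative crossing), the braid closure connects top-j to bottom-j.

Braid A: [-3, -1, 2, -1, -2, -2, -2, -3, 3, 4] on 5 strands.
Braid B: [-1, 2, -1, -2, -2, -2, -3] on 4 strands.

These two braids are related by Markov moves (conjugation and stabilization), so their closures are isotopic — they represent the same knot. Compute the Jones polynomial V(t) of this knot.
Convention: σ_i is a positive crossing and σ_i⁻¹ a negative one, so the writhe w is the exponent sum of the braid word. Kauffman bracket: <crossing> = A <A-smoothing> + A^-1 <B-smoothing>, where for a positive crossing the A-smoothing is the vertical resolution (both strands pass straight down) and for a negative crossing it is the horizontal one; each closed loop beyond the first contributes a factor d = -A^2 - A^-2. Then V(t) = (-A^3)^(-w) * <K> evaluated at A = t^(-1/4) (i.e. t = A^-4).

Markov-equivalent braids have isotopic closures, hence identical knot invariants. Strip the Markov moves from each word to reach a common short braid β, then compute V(t) once on β.
Braid A: s3^-1 s1^-1 s2 s1^-1 s2^-1 s2^-1 s2^-1 s3^-1 s3 s4 on 5 strands reduces by inverse Markov moves (closure unchanged at each step):
  Destabilize: the word has the form β·s4 where s4 occurs only as the final letter (β ∈ B_4); drop it and the last strand → 4 strands.
  Deconjugate: the word is γ·β·γ⁻¹ with γ = s3^-1 (prefix) and γ⁻¹ = s3 (suffix); strip both.
  Destabilize: the word has the form β·s3^-1 where s3^-1 occurs only as the final letter (β ∈ B_3); drop it and the last strand → 3 strands.
Reduced to β = s1^-1 s2 s1^-1 s2^-1 s2^-1 s2^-1 on 3 strands, 6 crossings.
Braid B: s1^-1 s2 s1^-1 s2^-1 s2^-1 s2^-1 s3^-1 on 4 strands reduces by inverse Markov moves (closure unchanged at each step):
  Destabilize: the word has the form β·s3^-1 where s3^-1 occurs only as the final letter (β ∈ B_3); drop it and the last strand → 3 strands.
Reduced to β = s1^-1 s2 s1^-1 s2^-1 s2^-1 s2^-1 on 3 strands, 6 crossings.
Both give the same β = s1^-1 s2 s1^-1 s2^-1 s2^-1 s2^-1 on 3 strands, so one state sum suffices:
Braid: s1^-1 s2 s1^-1 s2^-1 s2^-1 s2^-1 on 3 strands, 6 crossings.
Writhe w = (#positive) - (#negative) = 1 - 5 = -4.
State-sum expansion of <K>. There are 2^6 = 64 states.
For each crossing: s=0 is the vertical smoothing, s=1 horizontal. Crossing k contributes A^(sign_k * (1 - 2*s_k)); loop factor d = -A^2 - A^-2.
Tabulate the states by total A-exponent and number of loops L (A-exp: L × count):
  A^6: L=4 ×1
  A^4: L=3 ×6
  A^2: L=2 ×12, L=4 ×3
  A^0: L=1 ×9, L=3 ×10, L=5 ×1
  A^-2: L=2 ×12, L=4 ×3
  A^-4: L=1 ×2, L=3 ×4
  A^-6: L=2 ×1
Each group contributes A^e * Σ count * d^(L-1):
Powers of d = -A^2 - A^-2: d^2 = A^4 + 2 + A^-4; d^3 = -A^6 - 3*A^2 - 3*A^-2 - A^-6; d^4 = A^8 + 4*A^4 + 6 + 4*A^-4 + A^-8.
  A^6 * (d^3) = -A^12 - 3*A^8 - 3*A^4 - 1
  A^4 * (6*d^2) = 6*A^8 + 12*A^4 + 6
  A^2 * (12*d + 3*d^3) = -3*A^8 - 21*A^4 - 21 - 3*A^-4
  A^0 * (9 + 10*d^2 + d^4) = A^8 + 14*A^4 + 35 + 14*A^-4 + A^-8
  A^-2 * (12*d + 3*d^3) = -3*A^4 - 21 - 21*A^-4 - 3*A^-8
  A^-4 * (2 + 4*d^2) = 4 + 10*A^-4 + 4*A^-8
  A^-6 * (d) = -A^-4 - A^-8
Summing the groups: <K> = -A^12 + A^8 - A^4 + 2 - A^-4 + A^-8
Normalise by the writhe: (-A^3)^(-w) = (-A^3)^(4) = A^12, so f(A) = A^12 * <K> = -A^24 + A^20 - A^16 + 2*A^12 - A^8 + A^4.
Substitute A = t^(-1/4), i.e. A^e → t^(-e/4): V(t) = t^-1 - t^-2 + 2*t^-3 - t^-4 + t^-5 - t^-6

Answer: t^-1 - t^-2 + 2*t^-3 - t^-4 + t^-5 - t^-6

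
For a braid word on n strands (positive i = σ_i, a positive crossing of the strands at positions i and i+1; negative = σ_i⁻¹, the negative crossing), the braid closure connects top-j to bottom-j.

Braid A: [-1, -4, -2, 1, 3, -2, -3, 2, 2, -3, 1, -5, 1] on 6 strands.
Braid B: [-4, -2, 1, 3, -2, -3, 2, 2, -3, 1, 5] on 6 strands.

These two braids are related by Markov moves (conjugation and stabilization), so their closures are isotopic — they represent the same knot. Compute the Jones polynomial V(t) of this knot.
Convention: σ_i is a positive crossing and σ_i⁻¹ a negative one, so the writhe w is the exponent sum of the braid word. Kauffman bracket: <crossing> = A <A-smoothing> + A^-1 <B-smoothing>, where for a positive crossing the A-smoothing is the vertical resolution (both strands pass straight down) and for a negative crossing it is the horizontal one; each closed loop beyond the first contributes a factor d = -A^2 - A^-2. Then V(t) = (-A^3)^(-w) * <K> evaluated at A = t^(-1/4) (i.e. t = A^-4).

t^3 - t^2 + t - 1 + t^-1 - t^-2 + t^-3

Derivation:
Markov-equivalent braids have isotopic closures, hence identical knot invariants. Strip the Markov moves from each word to reach a common short braid β, then compute V(t) once on β.
Braid A: s1^-1 s4^-1 s2^-1 s1 s3 s2^-1 s3^-1 s2 s2 s3^-1 s1 s5^-1 s1 on 6 strands reduces by inverse Markov moves (closure unchanged at each step):
  Deconjugate: the word is γ·β·γ⁻¹ with γ = s1^-1 (prefix) and γ⁻¹ = s1 (suffix); strip both.
  Destabilize: the word has the form β·s5^-1 where s5^-1 occurs only as the final letter (β ∈ B_5); drop it and the last strand → 5 strands.
Reduced to β = s4^-1 s2^-1 s1 s3 s2^-1 s3^-1 s2 s2 s3^-1 s1 on 5 strands, 10 crossings.
Braid B: s4^-1 s2^-1 s1 s3 s2^-1 s3^-1 s2 s2 s3^-1 s1 s5 on 6 strands reduces by inverse Markov moves (closure unchanged at each step):
  Destabilize: the word has the form β·s5 where s5 occurs only as the final letter (β ∈ B_5); drop it and the last strand → 5 strands.
Reduced to β = s4^-1 s2^-1 s1 s3 s2^-1 s3^-1 s2 s2 s3^-1 s1 on 5 strands, 10 crossings.
Both give the same β = s4^-1 s2^-1 s1 s3 s2^-1 s3^-1 s2 s2 s3^-1 s1 on 5 strands, so one state sum suffices:
Braid: s4^-1 s2^-1 s1 s3 s2^-1 s3^-1 s2 s2 s3^-1 s1 on 5 strands, 10 crossings.
Writhe w = (#positive) - (#negative) = 5 - 5 = 0.
State-sum expansion of <K>. There are 2^10 = 1024 states.
Smooth each crossing (0=||, 1=⌣⌢); contribution A^(Σ sign_k(1-2s_k)) * d^(L-1).
Tabulate the states by total A-exponent and number of loops L (A-exp: L × count):
  A^10: L=4 ×1
  A^8: L=3 ×9, L=5 ×1
  A^6: L=2 ×27, L=4 ×18
  A^4: L=1 ×28, L=3 ×78, L=5 ×14
  A^2: L=2 ×116, L=4 ×88, L=6 ×6
  A^0: L=1 ×27, L=3 ×178, L=5 ×46, L=7 ×1
  A^-2: L=2 ×78, L=4 ×123, L=6 ×9
  A^-4: L=1 ×6, L=3 ×78, L=5 ×36
  A^-6: L=2 ×11, L=4 ×31, L=6 ×3
  A^-8: L=3 ×6, L=5 ×4
  A^-10: L=4 ×1
Each group contributes A^e * Σ count * d^(L-1):
Powers of d = -A^2 - A^-2: d^2 = A^4 + 2 + A^-4; d^3 = -A^6 - 3*A^2 - 3*A^-2 - A^-6; d^4 = A^8 + 4*A^4 + 6 + 4*A^-4 + A^-8; d^5 = -A^10 - 5*A^6 - 10*A^2 - 10*A^-2 - 5*A^-6 - A^-10; d^6 = A^12 + 6*A^8 + 15*A^4 + 20 + 15*A^-4 + 6*A^-8 + A^-12.
  A^10 * (d^3) = -A^16 - 3*A^12 - 3*A^8 - A^4
  A^8 * (9*d^2 + d^4) = A^16 + 13*A^12 + 24*A^8 + 13*A^4 + 1
  A^6 * (27*d + 18*d^3) = -18*A^12 - 81*A^8 - 81*A^4 - 18
  A^4 * (28 + 78*d^2 + 14*d^4) = 14*A^12 + 134*A^8 + 268*A^4 + 134 + 14*A^-4
  A^2 * (116*d + 88*d^3 + 6*d^5) = -6*A^12 - 118*A^8 - 440*A^4 - 440 - 118*A^-4 - 6*A^-8
  A^0 * (27 + 178*d^2 + 46*d^4 + d^6) = A^12 + 52*A^8 + 377*A^4 + 679 + 377*A^-4 + 52*A^-8 + A^-12
  A^-2 * (78*d + 123*d^3 + 9*d^5) = -9*A^8 - 168*A^4 - 537 - 537*A^-4 - 168*A^-8 - 9*A^-12
  A^-4 * (6 + 78*d^2 + 36*d^4) = 36*A^4 + 222 + 378*A^-4 + 222*A^-8 + 36*A^-12
  A^-6 * (11*d + 31*d^3 + 3*d^5) = -3*A^4 - 46 - 134*A^-4 - 134*A^-8 - 46*A^-12 - 3*A^-16
  A^-8 * (6*d^2 + 4*d^4) = 4 + 22*A^-4 + 36*A^-8 + 22*A^-12 + 4*A^-16
  A^-10 * (d^3) = -A^-4 - 3*A^-8 - 3*A^-12 - A^-16
Summing the groups: <K> = A^12 - A^8 + A^4 - 1 + A^-4 - A^-8 + A^-12
Normalise by the writhe: (-A^3)^(-w) = (-A^3)^(0) = 1, so f(A) = 1 * <K> = A^12 - A^8 + A^4 - 1 + A^-4 - A^-8 + A^-12.
Substitute A = t^(-1/4), i.e. A^e → t^(-e/4): V(t) = t^3 - t^2 + t - 1 + t^-1 - t^-2 + t^-3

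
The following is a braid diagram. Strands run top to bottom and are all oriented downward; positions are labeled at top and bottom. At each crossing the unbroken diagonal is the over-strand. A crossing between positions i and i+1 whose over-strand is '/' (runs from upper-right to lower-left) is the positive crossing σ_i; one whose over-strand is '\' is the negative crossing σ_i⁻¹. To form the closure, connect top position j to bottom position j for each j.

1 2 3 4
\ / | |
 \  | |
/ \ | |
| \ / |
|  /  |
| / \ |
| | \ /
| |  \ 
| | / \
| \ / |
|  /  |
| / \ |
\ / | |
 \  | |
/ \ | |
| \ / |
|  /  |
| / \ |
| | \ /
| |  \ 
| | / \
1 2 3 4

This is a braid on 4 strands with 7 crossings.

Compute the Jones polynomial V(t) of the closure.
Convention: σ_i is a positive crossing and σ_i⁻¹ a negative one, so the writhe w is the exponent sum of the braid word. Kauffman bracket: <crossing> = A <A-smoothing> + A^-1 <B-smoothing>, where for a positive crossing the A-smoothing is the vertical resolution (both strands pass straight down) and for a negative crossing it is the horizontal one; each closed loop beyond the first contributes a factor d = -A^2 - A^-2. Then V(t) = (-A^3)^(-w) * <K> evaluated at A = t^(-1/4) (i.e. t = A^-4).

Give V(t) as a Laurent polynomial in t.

-t^3 + 3*t^2 - 3*t + 4 - 4*t^-1 + 3*t^-2 - 2*t^-3 + t^-4

Derivation:
Reading the diagram top to bottom ('/'-over between positions i,i+1 = s_i, '\'-over = s_i^-1): braid word = s1^-1 s2 s3^-1 s2 s1^-1 s2 s3^-1.
Braid: s1^-1 s2 s3^-1 s2 s1^-1 s2 s3^-1 on 4 strands, 7 crossings.
Writhe w = (#positive) - (#negative) = 3 - 4 = -1.
State-sum expansion of <K>. There are 2^7 = 128 states.
Smooth each crossing (0=||, 1=⌣⌢); contribution A^(Σ sign_k(1-2s_k)) * d^(L-1).
Tabulate the states by total A-exponent and number of loops L (A-exp: L × count):
  A^7: L=4 ×1
  A^5: L=3 ×7
  A^3: L=2 ×19, L=4 ×2
  A^1: L=1 ×21, L=3 ×14
  A^-1: L=2 ×32, L=4 ×3
  A^-3: L=3 ×21
  A^-5: L=4 ×7
  A^-7: L=5 ×1
Each group contributes A^e * Σ count * d^(L-1):
Powers of d = -A^2 - A^-2: d^2 = A^4 + 2 + A^-4; d^3 = -A^6 - 3*A^2 - 3*A^-2 - A^-6; d^4 = A^8 + 4*A^4 + 6 + 4*A^-4 + A^-8.
  A^7 * (d^3) = -A^13 - 3*A^9 - 3*A^5 - A
  A^5 * (7*d^2) = 7*A^9 + 14*A^5 + 7*A
  A^3 * (19*d + 2*d^3) = -2*A^9 - 25*A^5 - 25*A - 2*A^-3
  A^1 * (21 + 14*d^2) = 14*A^5 + 49*A + 14*A^-3
  A^-1 * (32*d + 3*d^3) = -3*A^5 - 41*A - 41*A^-3 - 3*A^-7
  A^-3 * (21*d^2) = 21*A + 42*A^-3 + 21*A^-7
  A^-5 * (7*d^3) = -7*A - 21*A^-3 - 21*A^-7 - 7*A^-11
  A^-7 * (d^4) = A + 4*A^-3 + 6*A^-7 + 4*A^-11 + A^-15
Summing the groups: <K> = -A^13 + 2*A^9 - 3*A^5 + 4*A - 4*A^-3 + 3*A^-7 - 3*A^-11 + A^-15
Normalise by the writhe: (-A^3)^(-w) = (-A^3)^(1) = -A^3, so f(A) = -A^3 * <K> = A^16 - 2*A^12 + 3*A^8 - 4*A^4 + 4 - 3*A^-4 + 3*A^-8 - A^-12.
Substitute A = t^(-1/4), i.e. A^e → t^(-e/4): V(t) = -t^3 + 3*t^2 - 3*t + 4 - 4*t^-1 + 3*t^-2 - 2*t^-3 + t^-4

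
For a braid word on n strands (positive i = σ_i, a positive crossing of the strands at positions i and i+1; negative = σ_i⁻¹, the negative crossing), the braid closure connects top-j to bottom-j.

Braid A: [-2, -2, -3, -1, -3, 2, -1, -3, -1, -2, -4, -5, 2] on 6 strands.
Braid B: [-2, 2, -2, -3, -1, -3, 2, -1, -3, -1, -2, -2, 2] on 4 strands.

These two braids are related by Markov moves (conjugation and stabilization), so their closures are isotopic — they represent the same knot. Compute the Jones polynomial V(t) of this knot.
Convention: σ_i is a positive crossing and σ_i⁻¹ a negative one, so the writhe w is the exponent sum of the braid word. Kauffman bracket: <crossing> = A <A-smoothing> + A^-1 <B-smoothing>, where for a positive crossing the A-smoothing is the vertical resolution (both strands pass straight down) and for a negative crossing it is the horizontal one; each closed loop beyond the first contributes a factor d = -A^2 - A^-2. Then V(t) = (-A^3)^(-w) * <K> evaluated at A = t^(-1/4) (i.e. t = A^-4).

t^-2 - 2*t^-3 + 5*t^-4 - 5*t^-5 + 6*t^-6 - 6*t^-7 + 4*t^-8 - 3*t^-9 + t^-10

Derivation:
Markov-equivalent braids have isotopic closures, hence identical knot invariants. Strip the Markov moves from each word to reach a common short braid β, then compute V(t) once on β.
Braid A: s2^-1 s2^-1 s3^-1 s1^-1 s3^-1 s2 s1^-1 s3^-1 s1^-1 s2^-1 s4^-1 s5^-1 s2 on 6 strands reduces by inverse Markov moves (closure unchanged at each step):
  Deconjugate: the word is γ·β·γ⁻¹ with γ = s2^-1 (prefix) and γ⁻¹ = s2 (suffix); strip both.
  Destabilize: the word has the form β·s5^-1 where s5^-1 occurs only as the final letter (β ∈ B_5); drop it and the last strand → 5 strands.
  Destabilize: the word has the form β·s4^-1 where s4^-1 occurs only as the final letter (β ∈ B_4); drop it and the last strand → 4 strands.
Reduced to β = s2^-1 s3^-1 s1^-1 s3^-1 s2 s1^-1 s3^-1 s1^-1 s2^-1 on 4 strands, 9 crossings.
Braid B: s2^-1 s2 s2^-1 s3^-1 s1^-1 s3^-1 s2 s1^-1 s3^-1 s1^-1 s2^-1 s2^-1 s2 on 4 strands reduces by inverse Markov moves (closure unchanged at each step):
  Deconjugate: the word is γ·β·γ⁻¹ with γ = s2^-1 s2 (prefix) and γ⁻¹ = s2^-1 s2 (suffix); strip both.
Reduced to β = s2^-1 s3^-1 s1^-1 s3^-1 s2 s1^-1 s3^-1 s1^-1 s2^-1 on 4 strands, 9 crossings.
Both give the same β = s2^-1 s3^-1 s1^-1 s3^-1 s2 s1^-1 s3^-1 s1^-1 s2^-1 on 4 strands, so one state sum suffices:
Braid: s2^-1 s3^-1 s1^-1 s3^-1 s2 s1^-1 s3^-1 s1^-1 s2^-1 on 4 strands, 9 crossings.
Writhe w = (#positive) - (#negative) = 1 - 8 = -7.
Enumerate smoothing states for the bracket polynomial. There are 2^9 = 512 states.
Smooth each crossing (0=||, 1=⌣⌢); contribution A^(Σ sign_k(1-2s_k)) * d^(L-1).
Tabulate the states by total A-exponent and number of loops L (A-exp: L × count):
  A^9: L=6 ×1
  A^7: L=5 ×9
  A^5: L=4 ×35, L=6 ×1
  A^3: L=3 ×74, L=5 ×10
  A^1: L=2 ×85, L=4 ×41
  A^-1: L=1 ×42, L=3 ×80, L=5 ×4
  A^-3: L=2 ×65, L=4 ×19
  A^-5: L=1 ×9, L=3 ×26, L=5 ×1
  A^-7: L=2 ×6, L=4 ×3
  A^-9: L=3 ×1
Each group contributes A^e * Σ count * d^(L-1):
Powers of d = -A^2 - A^-2: d^2 = A^4 + 2 + A^-4; d^3 = -A^6 - 3*A^2 - 3*A^-2 - A^-6; d^4 = A^8 + 4*A^4 + 6 + 4*A^-4 + A^-8; d^5 = -A^10 - 5*A^6 - 10*A^2 - 10*A^-2 - 5*A^-6 - A^-10.
  A^9 * (d^5) = -A^19 - 5*A^15 - 10*A^11 - 10*A^7 - 5*A^3 - A^-1
  A^7 * (9*d^4) = 9*A^15 + 36*A^11 + 54*A^7 + 36*A^3 + 9*A^-1
  A^5 * (35*d^3 + d^5) = -A^15 - 40*A^11 - 115*A^7 - 115*A^3 - 40*A^-1 - A^-5
  A^3 * (74*d^2 + 10*d^4) = 10*A^11 + 114*A^7 + 208*A^3 + 114*A^-1 + 10*A^-5
  A^1 * (85*d + 41*d^3) = -41*A^7 - 208*A^3 - 208*A^-1 - 41*A^-5
  A^-1 * (42 + 80*d^2 + 4*d^4) = 4*A^7 + 96*A^3 + 226*A^-1 + 96*A^-5 + 4*A^-9
  A^-3 * (65*d + 19*d^3) = -19*A^3 - 122*A^-1 - 122*A^-5 - 19*A^-9
  A^-5 * (9 + 26*d^2 + d^4) = A^3 + 30*A^-1 + 67*A^-5 + 30*A^-9 + A^-13
  A^-7 * (6*d + 3*d^3) = -3*A^-1 - 15*A^-5 - 15*A^-9 - 3*A^-13
  A^-9 * (d^2) = A^-5 + 2*A^-9 + A^-13
Summing the groups: <K> = -A^19 + 3*A^15 - 4*A^11 + 6*A^7 - 6*A^3 + 5*A^-1 - 5*A^-5 + 2*A^-9 - A^-13
Normalise by the writhe: (-A^3)^(-w) = (-A^3)^(7) = -A^21, so f(A) = -A^21 * <K> = A^40 - 3*A^36 + 4*A^32 - 6*A^28 + 6*A^24 - 5*A^20 + 5*A^16 - 2*A^12 + A^8.
Substitute A = t^(-1/4), i.e. A^e → t^(-e/4): V(t) = t^-2 - 2*t^-3 + 5*t^-4 - 5*t^-5 + 6*t^-6 - 6*t^-7 + 4*t^-8 - 3*t^-9 + t^-10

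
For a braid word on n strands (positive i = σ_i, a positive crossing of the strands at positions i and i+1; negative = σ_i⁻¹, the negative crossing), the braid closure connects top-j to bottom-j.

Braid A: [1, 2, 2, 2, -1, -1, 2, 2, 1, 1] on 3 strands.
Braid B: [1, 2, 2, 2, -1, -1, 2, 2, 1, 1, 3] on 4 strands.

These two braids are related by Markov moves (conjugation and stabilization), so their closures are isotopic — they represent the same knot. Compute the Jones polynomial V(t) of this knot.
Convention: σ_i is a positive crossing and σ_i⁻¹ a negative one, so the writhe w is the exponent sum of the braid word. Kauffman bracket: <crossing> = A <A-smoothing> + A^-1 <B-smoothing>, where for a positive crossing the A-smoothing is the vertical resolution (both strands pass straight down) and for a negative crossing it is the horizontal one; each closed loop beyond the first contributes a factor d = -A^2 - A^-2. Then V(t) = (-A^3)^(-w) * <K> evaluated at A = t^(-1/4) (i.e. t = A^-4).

t^10 - 3*t^9 + 5*t^8 - 7*t^7 + 7*t^6 - 7*t^5 + 6*t^4 - 3*t^3 + 2*t^2

Derivation:
Markov-equivalent braids have isotopic closures, hence identical knot invariants. Strip the Markov moves from each word to reach a common short braid β, then compute V(t) once on β.
Braid A: s1 s2 s2 s2 s1^-1 s1^-1 s2 s2 s1 s1 on 3 strands has no conjugating prefix/suffix or stabilization to strip; take β = s1 s2 s2 s2 s1^-1 s1^-1 s2 s2 s1 s1.
Braid B: s1 s2 s2 s2 s1^-1 s1^-1 s2 s2 s1 s1 s3 on 4 strands reduces by inverse Markov moves (closure unchanged at each step):
  Destabilize: the word has the form β·s3 where s3 occurs only as the final letter (β ∈ B_3); drop it and the last strand → 3 strands.
Reduced to β = s1 s2 s2 s2 s1^-1 s1^-1 s2 s2 s1 s1 on 3 strands, 10 crossings.
Both give the same β = s1 s2 s2 s2 s1^-1 s1^-1 s2 s2 s1 s1 on 3 strands, so one state sum suffices:
Braid: s1 s2 s2 s2 s1^-1 s1^-1 s2 s2 s1 s1 on 3 strands, 10 crossings.
Writhe w = (#positive) - (#negative) = 8 - 2 = 6.
Enumerate smoothing states for the bracket polynomial. There are 2^10 = 1024 states.
For each crossing: s=0 is the vertical smoothing, s=1 horizontal. Crossing k contributes A^(sign_k * (1 - 2*s_k)); loop factor d = -A^2 - A^-2.
Tabulate the states by total A-exponent and number of loops L (A-exp: L × count):
  A^10: L=3 ×1
  A^8: L=2 ×7, L=4 ×3
  A^6: L=1 ×10, L=3 ×32, L=5 ×3
  A^4: L=2 ×76, L=4 ×43, L=6 ×1
  A^2: L=1 ×51, L=3 ×132, L=5 ×27
  A^0: L=2 ×135, L=4 ×109, L=6 ×8
  A^-2: L=3 ×161, L=5 ×48, L=7 ×1
  A^-4: L=4 ×109, L=6 ×11
  A^-6: L=5 ×44, L=7 ×1
  A^-8: L=6 ×10
  A^-10: L=7 ×1
Each group contributes A^e * Σ count * d^(L-1):
Powers of d = -A^2 - A^-2: d^2 = A^4 + 2 + A^-4; d^3 = -A^6 - 3*A^2 - 3*A^-2 - A^-6; d^4 = A^8 + 4*A^4 + 6 + 4*A^-4 + A^-8; d^5 = -A^10 - 5*A^6 - 10*A^2 - 10*A^-2 - 5*A^-6 - A^-10; d^6 = A^12 + 6*A^8 + 15*A^4 + 20 + 15*A^-4 + 6*A^-8 + A^-12.
  A^10 * (d^2) = A^14 + 2*A^10 + A^6
  A^8 * (7*d + 3*d^3) = -3*A^14 - 16*A^10 - 16*A^6 - 3*A^2
  A^6 * (10 + 32*d^2 + 3*d^4) = 3*A^14 + 44*A^10 + 92*A^6 + 44*A^2 + 3*A^-2
  A^4 * (76*d + 43*d^3 + d^5) = -A^14 - 48*A^10 - 215*A^6 - 215*A^2 - 48*A^-2 - A^-6
  A^2 * (51 + 132*d^2 + 27*d^4) = 27*A^10 + 240*A^6 + 477*A^2 + 240*A^-2 + 27*A^-6
  A^0 * (135*d + 109*d^3 + 8*d^5) = -8*A^10 - 149*A^6 - 542*A^2 - 542*A^-2 - 149*A^-6 - 8*A^-10
  A^-2 * (161*d^2 + 48*d^4 + d^6) = A^10 + 54*A^6 + 368*A^2 + 630*A^-2 + 368*A^-6 + 54*A^-10 + A^-14
  A^-4 * (109*d^3 + 11*d^5) = -11*A^6 - 164*A^2 - 437*A^-2 - 437*A^-6 - 164*A^-10 - 11*A^-14
  A^-6 * (44*d^4 + d^6) = A^6 + 50*A^2 + 191*A^-2 + 284*A^-6 + 191*A^-10 + 50*A^-14 + A^-18
  A^-8 * (10*d^5) = -10*A^2 - 50*A^-2 - 100*A^-6 - 100*A^-10 - 50*A^-14 - 10*A^-18
  A^-10 * (d^6) = A^2 + 6*A^-2 + 15*A^-6 + 20*A^-10 + 15*A^-14 + 6*A^-18 + A^-22
Summing the groups: <K> = 2*A^10 - 3*A^6 + 6*A^2 - 7*A^-2 + 7*A^-6 - 7*A^-10 + 5*A^-14 - 3*A^-18 + A^-22
Normalise by the writhe: (-A^3)^(-w) = (-A^3)^(-6) = A^-18, so f(A) = A^-18 * <K> = 2*A^-8 - 3*A^-12 + 6*A^-16 - 7*A^-20 + 7*A^-24 - 7*A^-28 + 5*A^-32 - 3*A^-36 + A^-40.
Substitute A = t^(-1/4), i.e. A^e → t^(-e/4): V(t) = t^10 - 3*t^9 + 5*t^8 - 7*t^7 + 7*t^6 - 7*t^5 + 6*t^4 - 3*t^3 + 2*t^2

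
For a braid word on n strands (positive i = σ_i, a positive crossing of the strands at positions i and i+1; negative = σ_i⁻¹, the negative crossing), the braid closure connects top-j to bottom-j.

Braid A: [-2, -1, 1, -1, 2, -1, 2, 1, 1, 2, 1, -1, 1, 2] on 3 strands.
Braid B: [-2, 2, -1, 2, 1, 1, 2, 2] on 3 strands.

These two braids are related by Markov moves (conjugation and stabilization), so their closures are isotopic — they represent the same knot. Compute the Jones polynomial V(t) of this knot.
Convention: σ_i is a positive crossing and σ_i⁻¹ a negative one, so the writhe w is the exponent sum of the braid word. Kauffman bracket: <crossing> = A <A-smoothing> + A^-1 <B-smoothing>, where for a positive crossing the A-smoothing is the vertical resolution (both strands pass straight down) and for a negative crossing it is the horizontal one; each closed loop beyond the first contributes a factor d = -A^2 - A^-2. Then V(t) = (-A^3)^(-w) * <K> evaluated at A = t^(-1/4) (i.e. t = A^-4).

Markov-equivalent braids have isotopic closures, hence identical knot invariants. Strip the Markov moves from each word to reach a common short braid β, then compute V(t) once on β.
Braid A: s2^-1 s1^-1 s1 s1^-1 s2 s1^-1 s2 s1 s1 s2 s1 s1^-1 s1 s2 on 3 strands reduces by inverse Markov moves (closure unchanged at each step):
  Deconjugate: the word is γ·β·γ⁻¹ with γ = s2^-1 s1^-1 (prefix) and γ⁻¹ = s1 s2 (suffix); strip both.
  Deconjugate: the word is γ·β·γ⁻¹ with γ = s1 s1^-1 (prefix) and γ⁻¹ = s1 s1^-1 (suffix); strip both.
Reduced to β = s2 s1^-1 s2 s1 s1 s2 on 3 strands, 6 crossings.
Braid B: s2^-1 s2 s1^-1 s2 s1 s1 s2 s2 on 3 strands reduces by inverse Markov moves (closure unchanged at each step):
  Deconjugate: the word is γ·β·γ⁻¹ with γ = s2^-1 (prefix) and γ⁻¹ = s2 (suffix); strip both.
Reduced to β = s2 s1^-1 s2 s1 s1 s2 on 3 strands, 6 crossings.
Both give the same β = s2 s1^-1 s2 s1 s1 s2 on 3 strands, so one state sum suffices:
Braid: s2 s1^-1 s2 s1 s1 s2 on 3 strands, 6 crossings.
Writhe w = (#positive) - (#negative) = 5 - 1 = 4.
Enumerate smoothing states for the bracket polynomial. There are 2^6 = 64 states.
For each crossing: s=0 is the vertical smoothing, s=1 horizontal. Crossing k contributes A^(sign_k * (1 - 2*s_k)); loop factor d = -A^2 - A^-2.
Tabulate the states by total A-exponent and number of loops L (A-exp: L × count):
  A^6: L=2 ×1
  A^4: L=1 ×3, L=3 ×3
  A^2: L=2 ×14, L=4 ×1
  A^0: L=1 ×10, L=3 ×10
  A^-2: L=2 ×13, L=4 ×2
  A^-4: L=3 ×6
  A^-6: L=4 ×1
Each group contributes A^e * Σ count * d^(L-1):
Powers of d = -A^2 - A^-2: d^2 = A^4 + 2 + A^-4; d^3 = -A^6 - 3*A^2 - 3*A^-2 - A^-6.
  A^6 * (d) = -A^8 - A^4
  A^4 * (3 + 3*d^2) = 3*A^8 + 9*A^4 + 3
  A^2 * (14*d + d^3) = -A^8 - 17*A^4 - 17 - A^-4
  A^0 * (10 + 10*d^2) = 10*A^4 + 30 + 10*A^-4
  A^-2 * (13*d + 2*d^3) = -2*A^4 - 19 - 19*A^-4 - 2*A^-8
  A^-4 * (6*d^2) = 6 + 12*A^-4 + 6*A^-8
  A^-6 * (d^3) = -1 - 3*A^-4 - 3*A^-8 - A^-12
Summing the groups: <K> = A^8 - A^4 + 2 - A^-4 + A^-8 - A^-12
Normalise by the writhe: (-A^3)^(-w) = (-A^3)^(-4) = A^-12, so f(A) = A^-12 * <K> = A^-4 - A^-8 + 2*A^-12 - A^-16 + A^-20 - A^-24.
Substitute A = t^(-1/4), i.e. A^e → t^(-e/4): V(t) = -t^6 + t^5 - t^4 + 2*t^3 - t^2 + t

Answer: -t^6 + t^5 - t^4 + 2*t^3 - t^2 + t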